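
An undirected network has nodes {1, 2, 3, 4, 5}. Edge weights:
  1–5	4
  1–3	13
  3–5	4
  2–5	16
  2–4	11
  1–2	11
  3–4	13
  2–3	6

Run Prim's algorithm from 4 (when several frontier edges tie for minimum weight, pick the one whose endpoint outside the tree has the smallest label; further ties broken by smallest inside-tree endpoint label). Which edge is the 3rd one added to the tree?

Prim, starting at 4.
Step 1: frontier [2–4 11, 3–4 13] → take 2–4 (11); add 2.
Step 2: frontier [2–3 6, 1–2 11, 2–5 16, 3–4 13] → take 2–3 (6); add 3.
Step 3: frontier [1–2 11, 2–5 16, 3–5 4, 1–3 13] → take 3–5 (4); add 5.
Step 4: frontier [1–2 11, 1–3 13, 1–5 4] → take 1–5 (4); add 1.
The 3rd edge added is 3–5.

3-5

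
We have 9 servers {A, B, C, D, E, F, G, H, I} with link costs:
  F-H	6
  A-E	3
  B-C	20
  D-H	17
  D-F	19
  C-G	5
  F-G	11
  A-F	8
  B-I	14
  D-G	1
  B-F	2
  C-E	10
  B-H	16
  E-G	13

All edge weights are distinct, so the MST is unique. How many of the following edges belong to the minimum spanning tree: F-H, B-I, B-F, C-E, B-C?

4

Kruskal: consider edges lightest-first.
D-G (1): add — endpoints in different components.
B-F (2): add — endpoints in different components.
A-E (3): add — endpoints in different components.
C-G (5): add — endpoints in different components.
F-H (6): add — endpoints in different components.
A-F (8): add — endpoints in different components.
C-E (10): add — endpoints in different components.
F-G (11): skip — F and G already connected.
E-G (13): skip — E and G already connected.
B-I (14): add — endpoints in different components.
MST edge set: {D-G, B-F, A-E, C-G, F-H, A-F, C-E, B-I}.
Of the listed edges, {F-H, B-I, B-F, C-E} are in the MST → 4.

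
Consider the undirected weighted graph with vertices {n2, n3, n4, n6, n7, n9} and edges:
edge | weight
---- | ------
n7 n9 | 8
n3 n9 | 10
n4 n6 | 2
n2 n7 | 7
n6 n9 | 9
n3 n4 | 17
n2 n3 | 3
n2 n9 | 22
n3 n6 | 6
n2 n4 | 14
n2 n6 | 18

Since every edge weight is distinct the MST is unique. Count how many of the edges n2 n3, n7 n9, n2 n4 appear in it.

2

Kruskal: consider edges lightest-first.
n4 n6 (2): add — endpoints in different components.
n2 n3 (3): add — endpoints in different components.
n3 n6 (6): add — endpoints in different components.
n2 n7 (7): add — endpoints in different components.
n7 n9 (8): add — endpoints in different components.
MST edge set: {n4 n6, n2 n3, n3 n6, n2 n7, n7 n9}.
Of the listed edges, {n2 n3, n7 n9} are in the MST → 2.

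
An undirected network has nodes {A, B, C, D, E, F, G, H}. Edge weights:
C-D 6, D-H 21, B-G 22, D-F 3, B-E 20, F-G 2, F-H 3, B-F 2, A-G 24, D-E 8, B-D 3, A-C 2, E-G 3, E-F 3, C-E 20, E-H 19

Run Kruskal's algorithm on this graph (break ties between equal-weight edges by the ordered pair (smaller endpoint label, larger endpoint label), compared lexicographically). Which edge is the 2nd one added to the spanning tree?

B-F

Kruskal: consider edges lightest-first.
A-C (2): add — endpoints in different components.
B-F (2): add — endpoints in different components.
F-G (2): add — endpoints in different components.
B-D (3): add — endpoints in different components.
D-F (3): skip — D and F already connected.
E-F (3): add — endpoints in different components.
E-G (3): skip — E and G already connected.
F-H (3): add — endpoints in different components.
C-D (6): add — endpoints in different components.
The 2nd edge added is B-F.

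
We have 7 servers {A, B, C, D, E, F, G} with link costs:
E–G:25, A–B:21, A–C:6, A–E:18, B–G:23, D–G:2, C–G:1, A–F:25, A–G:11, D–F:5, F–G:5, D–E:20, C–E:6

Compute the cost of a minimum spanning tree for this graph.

41

Prim's algorithm from C:
Step 1: cheapest edge leaving the tree is C–G (1); add G.
Step 2: cheapest edge leaving the tree is D–G (2); add D.
Step 3: cheapest edge leaving the tree is D–F (5); add F.
Step 4: cheapest edge leaving the tree is A–C (6); add A.
Step 5: cheapest edge leaving the tree is C–E (6); add E.
Step 6: cheapest edge leaving the tree is A–B (21); add B.
MST edges: C–G, D–G, D–F, A–C, C–E, A–B; total weight 1+2+5+6+6+21 = 41.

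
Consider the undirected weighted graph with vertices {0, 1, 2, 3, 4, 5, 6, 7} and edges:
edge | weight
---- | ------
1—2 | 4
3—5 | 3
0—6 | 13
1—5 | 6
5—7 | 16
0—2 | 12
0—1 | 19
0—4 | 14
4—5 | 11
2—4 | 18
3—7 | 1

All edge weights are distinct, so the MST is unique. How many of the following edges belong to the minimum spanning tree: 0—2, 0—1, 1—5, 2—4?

2

Kruskal's algorithm — process edges by increasing weight (ties by edge label):
3—7 (1): add — endpoints in different components.
3—5 (3): add — endpoints in different components.
1—2 (4): add — endpoints in different components.
1—5 (6): add — endpoints in different components.
4—5 (11): add — endpoints in different components.
0—2 (12): add — endpoints in different components.
0—6 (13): add — endpoints in different components.
MST edge set: {3—7, 3—5, 1—2, 1—5, 4—5, 0—2, 0—6}.
Of the listed edges, {0—2, 1—5} are in the MST → 2.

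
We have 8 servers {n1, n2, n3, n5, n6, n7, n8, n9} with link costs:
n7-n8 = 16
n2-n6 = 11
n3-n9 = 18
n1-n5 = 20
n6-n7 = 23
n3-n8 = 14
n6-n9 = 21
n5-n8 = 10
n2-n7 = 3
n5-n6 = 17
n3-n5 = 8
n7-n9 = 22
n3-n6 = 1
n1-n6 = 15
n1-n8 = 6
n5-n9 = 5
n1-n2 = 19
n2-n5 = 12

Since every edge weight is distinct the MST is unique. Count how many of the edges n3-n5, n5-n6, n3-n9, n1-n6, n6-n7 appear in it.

1

Kruskal: consider edges lightest-first.
n3-n6 (1): add — endpoints in different components.
n2-n7 (3): add — endpoints in different components.
n5-n9 (5): add — endpoints in different components.
n1-n8 (6): add — endpoints in different components.
n3-n5 (8): add — endpoints in different components.
n5-n8 (10): add — endpoints in different components.
n2-n6 (11): add — endpoints in different components.
MST edge set: {n3-n6, n2-n7, n5-n9, n1-n8, n3-n5, n5-n8, n2-n6}.
Of the listed edges, {n3-n5} are in the MST → 1.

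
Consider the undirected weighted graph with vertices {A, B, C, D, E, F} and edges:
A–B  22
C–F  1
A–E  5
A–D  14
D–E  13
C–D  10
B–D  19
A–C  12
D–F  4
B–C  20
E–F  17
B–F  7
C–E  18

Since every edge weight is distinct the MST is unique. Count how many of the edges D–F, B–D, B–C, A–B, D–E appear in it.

Sort edges by weight, then run Kruskal:
C–F (1): add. Components now {A} {B} {C,F} {D} {E}
D–F (4): add. Components now {A} {B} {C,D,F} {E}
A–E (5): add. Components now {A,E} {B} {C,D,F}
B–F (7): add. Components now {A,E} {B,C,D,F}
C–D (10): skip — C and D already connected.
A–C (12): add. Components now {A,B,C,D,E,F}
MST edge set: {C–F, D–F, A–E, B–F, A–C}.
Of the listed edges, {D–F} are in the MST → 1.

1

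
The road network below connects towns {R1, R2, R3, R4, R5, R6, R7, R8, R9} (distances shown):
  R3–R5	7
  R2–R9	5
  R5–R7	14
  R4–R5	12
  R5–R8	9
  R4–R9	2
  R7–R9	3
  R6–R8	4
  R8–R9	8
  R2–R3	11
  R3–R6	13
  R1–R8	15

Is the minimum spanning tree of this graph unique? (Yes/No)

Kruskal's algorithm — process edges by increasing weight (ties by edge label):
R4–R9 (2): add — endpoints in different components.
R7–R9 (3): add — endpoints in different components.
R6–R8 (4): add — endpoints in different components.
R2–R9 (5): add — endpoints in different components.
R3–R5 (7): add — endpoints in different components.
R8–R9 (8): add — endpoints in different components.
R5–R8 (9): add — endpoints in different components.
R2–R3 (11): skip — R2 and R3 already connected.
R4–R5 (12): skip — R5 and R4 already connected.
R3–R6 (13): skip — R6 and R3 already connected.
R5–R7 (14): skip — R5 and R7 already connected.
R1–R8 (15): add — endpoints in different components.
Every non-tree edge has weight strictly greater than the heaviest edge on the tree path between its endpoints, so the MST is unique.

Yes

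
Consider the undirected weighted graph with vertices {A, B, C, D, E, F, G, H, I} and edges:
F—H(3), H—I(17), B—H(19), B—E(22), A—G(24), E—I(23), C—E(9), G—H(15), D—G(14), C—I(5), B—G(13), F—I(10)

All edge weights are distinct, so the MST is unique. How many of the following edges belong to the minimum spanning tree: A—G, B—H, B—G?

2

Kruskal's algorithm — process edges by increasing weight (ties by edge label):
F—H (3): add — endpoints in different components.
C—I (5): add — endpoints in different components.
C—E (9): add — endpoints in different components.
F—I (10): add — endpoints in different components.
B—G (13): add — endpoints in different components.
D—G (14): add — endpoints in different components.
G—H (15): add — endpoints in different components.
H—I (17): skip — H and I already connected.
B—H (19): skip — B and H already connected.
B—E (22): skip — B and E already connected.
E—I (23): skip — E and I already connected.
A—G (24): add — endpoints in different components.
MST edge set: {F—H, C—I, C—E, F—I, B—G, D—G, G—H, A—G}.
Of the listed edges, {A—G, B—G} are in the MST → 2.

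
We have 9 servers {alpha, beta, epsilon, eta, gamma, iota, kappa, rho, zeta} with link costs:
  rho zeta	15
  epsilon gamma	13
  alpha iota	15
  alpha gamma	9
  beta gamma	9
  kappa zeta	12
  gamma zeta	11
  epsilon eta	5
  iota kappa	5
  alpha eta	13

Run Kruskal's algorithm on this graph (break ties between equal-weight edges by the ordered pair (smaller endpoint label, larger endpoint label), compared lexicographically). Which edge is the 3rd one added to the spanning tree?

Kruskal: consider edges lightest-first.
epsilon eta (5): add — endpoints in different components.
iota kappa (5): add — endpoints in different components.
alpha gamma (9): add — endpoints in different components.
beta gamma (9): add — endpoints in different components.
gamma zeta (11): add — endpoints in different components.
kappa zeta (12): add — endpoints in different components.
alpha eta (13): add — endpoints in different components.
epsilon gamma (13): skip — gamma and epsilon already connected.
alpha iota (15): skip — alpha and iota already connected.
rho zeta (15): add — endpoints in different components.
The 3rd edge added is alpha gamma.

alpha-gamma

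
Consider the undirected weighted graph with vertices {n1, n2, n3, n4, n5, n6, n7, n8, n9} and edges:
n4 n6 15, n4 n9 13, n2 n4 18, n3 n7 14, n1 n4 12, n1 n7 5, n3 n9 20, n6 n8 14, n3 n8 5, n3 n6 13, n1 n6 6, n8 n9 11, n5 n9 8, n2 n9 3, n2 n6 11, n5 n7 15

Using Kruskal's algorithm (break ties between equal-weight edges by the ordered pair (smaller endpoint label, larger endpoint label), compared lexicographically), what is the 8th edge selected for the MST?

Kruskal's algorithm — process edges by increasing weight (ties by edge label):
n2 n9 (3): add — endpoints in different components.
n1 n7 (5): add — endpoints in different components.
n3 n8 (5): add — endpoints in different components.
n1 n6 (6): add — endpoints in different components.
n5 n9 (8): add — endpoints in different components.
n2 n6 (11): add — endpoints in different components.
n8 n9 (11): add — endpoints in different components.
n1 n4 (12): add — endpoints in different components.
The 8th edge added is n1 n4.

n1-n4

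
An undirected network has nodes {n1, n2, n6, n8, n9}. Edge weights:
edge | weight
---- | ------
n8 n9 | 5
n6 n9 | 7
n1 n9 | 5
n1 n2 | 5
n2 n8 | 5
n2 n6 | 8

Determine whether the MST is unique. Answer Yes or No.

No

Kruskal: consider edges lightest-first.
n1 n2 (5): add. Components now {n1,n2} {n9} {n8} {n6}
n1 n9 (5): add. Components now {n1,n2,n9} {n8} {n6}
n2 n8 (5): add. Components now {n1,n2,n8,n9} {n6}
n8 n9 (5): skip — n9 and n8 already connected.
n6 n9 (7): add. Components now {n1,n2,n6,n8,n9}
Non-tree edge n8 n9 has weight 5, equal to the heaviest edge on its tree cycle — swapping gives another MST of the same weight. Not unique.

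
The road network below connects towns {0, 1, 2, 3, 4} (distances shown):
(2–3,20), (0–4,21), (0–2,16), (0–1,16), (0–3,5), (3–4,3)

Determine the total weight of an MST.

Prim, starting at 2.
Step 1: frontier [0–2 16, 2–3 20] → take 0–2 (16); add 0.
Step 2: frontier [0–3 5, 0–1 16, 0–4 21, 2–3 20] → take 0–3 (5); add 3.
Step 3: frontier [0–1 16, 0–4 21, 3–4 3] → take 3–4 (3); add 4.
Step 4: frontier [0–1 16] → take 0–1 (16); add 1.
MST edges: 0–2, 0–3, 3–4, 0–1; total weight 16+5+3+16 = 40.

40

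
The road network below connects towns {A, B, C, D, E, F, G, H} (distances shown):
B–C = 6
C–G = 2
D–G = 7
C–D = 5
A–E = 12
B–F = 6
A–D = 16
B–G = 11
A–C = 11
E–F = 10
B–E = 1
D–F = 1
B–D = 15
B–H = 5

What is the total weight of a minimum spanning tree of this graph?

31

Kruskal: consider edges lightest-first.
B–E (1): add — endpoints in different components.
D–F (1): add — endpoints in different components.
C–G (2): add — endpoints in different components.
B–H (5): add — endpoints in different components.
C–D (5): add — endpoints in different components.
B–C (6): add — endpoints in different components.
B–F (6): skip — B and F already connected.
D–G (7): skip — D and G already connected.
E–F (10): skip — E and F already connected.
A–C (11): add — endpoints in different components.
MST edges: B–E, D–F, C–G, B–H, C–D, B–C, A–C; total weight 1+1+2+5+5+6+11 = 31.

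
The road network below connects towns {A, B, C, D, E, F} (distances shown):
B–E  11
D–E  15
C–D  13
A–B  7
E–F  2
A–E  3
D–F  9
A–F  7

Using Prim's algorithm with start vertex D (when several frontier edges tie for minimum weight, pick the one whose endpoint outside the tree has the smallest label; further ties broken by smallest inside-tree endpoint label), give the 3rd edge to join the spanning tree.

Prim, starting at D.
Step 1: cheapest edge leaving the tree is D–F (9); add F.
Step 2: cheapest edge leaving the tree is E–F (2); add E.
Step 3: cheapest edge leaving the tree is A–E (3); add A.
Step 4: cheapest edge leaving the tree is A–B (7); add B.
Step 5: cheapest edge leaving the tree is C–D (13); add C.
The 3rd edge added is A–E.

A-E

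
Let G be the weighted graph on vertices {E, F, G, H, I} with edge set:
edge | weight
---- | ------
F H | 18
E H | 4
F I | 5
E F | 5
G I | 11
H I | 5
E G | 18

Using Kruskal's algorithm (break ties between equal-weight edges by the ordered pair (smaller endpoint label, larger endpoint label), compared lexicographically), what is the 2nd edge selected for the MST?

E-F

Kruskal's algorithm — process edges by increasing weight (ties by edge label):
E H (4): add — endpoints in different components.
E F (5): add — endpoints in different components.
F I (5): add — endpoints in different components.
H I (5): skip — H and I already connected.
G I (11): add — endpoints in different components.
The 2nd edge added is E F.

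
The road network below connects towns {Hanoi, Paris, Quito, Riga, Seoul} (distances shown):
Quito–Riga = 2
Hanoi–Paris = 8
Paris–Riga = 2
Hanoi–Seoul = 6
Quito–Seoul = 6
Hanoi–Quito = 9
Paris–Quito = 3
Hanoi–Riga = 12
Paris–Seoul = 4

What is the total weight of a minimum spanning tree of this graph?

Sort edges by weight, then run Kruskal:
Paris–Riga (2): add. Components now {Hanoi} {Paris,Riga} {Seoul} {Quito}
Quito–Riga (2): add. Components now {Hanoi} {Paris,Quito,Riga} {Seoul}
Paris–Quito (3): skip — Quito and Paris already connected.
Paris–Seoul (4): add. Components now {Hanoi} {Paris,Quito,Riga,Seoul}
Hanoi–Seoul (6): add. Components now {Hanoi,Paris,Quito,Riga,Seoul}
MST edges: Paris–Riga, Quito–Riga, Paris–Seoul, Hanoi–Seoul; total weight 2+2+4+6 = 14.

14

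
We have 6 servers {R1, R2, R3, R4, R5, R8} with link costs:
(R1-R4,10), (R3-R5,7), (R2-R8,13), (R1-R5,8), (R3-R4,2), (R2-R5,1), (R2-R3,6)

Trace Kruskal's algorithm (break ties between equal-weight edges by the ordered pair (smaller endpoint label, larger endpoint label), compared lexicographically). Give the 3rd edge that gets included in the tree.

R2-R3

Kruskal's algorithm — process edges by increasing weight (ties by edge label):
R2-R5 (1): add — endpoints in different components.
R3-R4 (2): add — endpoints in different components.
R2-R3 (6): add — endpoints in different components.
R3-R5 (7): skip — R3 and R5 already connected.
R1-R5 (8): add — endpoints in different components.
R1-R4 (10): skip — R4 and R1 already connected.
R2-R8 (13): add — endpoints in different components.
The 3rd edge added is R2-R3.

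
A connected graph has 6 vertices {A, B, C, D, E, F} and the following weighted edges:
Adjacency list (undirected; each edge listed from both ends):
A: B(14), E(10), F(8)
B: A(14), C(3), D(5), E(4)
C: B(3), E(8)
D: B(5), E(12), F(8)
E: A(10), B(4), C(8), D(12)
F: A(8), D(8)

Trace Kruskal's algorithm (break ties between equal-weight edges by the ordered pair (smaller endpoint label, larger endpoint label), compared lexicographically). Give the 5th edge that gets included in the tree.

D-F

Sort edges by weight, then run Kruskal:
B-C (3): add. Components now {A} {B,C} {D} {E} {F}
B-E (4): add. Components now {A} {B,C,E} {D} {F}
B-D (5): add. Components now {A} {B,C,D,E} {F}
A-F (8): add. Components now {A,F} {B,C,D,E}
C-E (8): skip — C and E already connected.
D-F (8): add. Components now {A,B,C,D,E,F}
The 5th edge added is D-F.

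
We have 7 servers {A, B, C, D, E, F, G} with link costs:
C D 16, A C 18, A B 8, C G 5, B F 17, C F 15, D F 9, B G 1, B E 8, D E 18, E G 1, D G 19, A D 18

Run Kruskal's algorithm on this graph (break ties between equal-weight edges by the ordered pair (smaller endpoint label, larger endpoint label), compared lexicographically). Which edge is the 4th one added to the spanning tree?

A-B

Kruskal's algorithm — process edges by increasing weight (ties by edge label):
B G (1): add — endpoints in different components.
E G (1): add — endpoints in different components.
C G (5): add — endpoints in different components.
A B (8): add — endpoints in different components.
B E (8): skip — B and E already connected.
D F (9): add — endpoints in different components.
C F (15): add — endpoints in different components.
The 4th edge added is A B.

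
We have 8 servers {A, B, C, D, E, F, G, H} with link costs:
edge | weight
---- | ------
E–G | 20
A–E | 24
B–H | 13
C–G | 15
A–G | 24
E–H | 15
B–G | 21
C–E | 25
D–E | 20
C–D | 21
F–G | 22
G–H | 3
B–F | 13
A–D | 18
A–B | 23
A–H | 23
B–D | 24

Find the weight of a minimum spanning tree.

97

Sort edges by weight, then run Kruskal:
G–H (3): add — endpoints in different components.
B–F (13): add — endpoints in different components.
B–H (13): add — endpoints in different components.
C–G (15): add — endpoints in different components.
E–H (15): add — endpoints in different components.
A–D (18): add — endpoints in different components.
D–E (20): add — endpoints in different components.
MST edges: G–H, B–F, B–H, C–G, E–H, A–D, D–E; total weight 3+13+13+15+15+18+20 = 97.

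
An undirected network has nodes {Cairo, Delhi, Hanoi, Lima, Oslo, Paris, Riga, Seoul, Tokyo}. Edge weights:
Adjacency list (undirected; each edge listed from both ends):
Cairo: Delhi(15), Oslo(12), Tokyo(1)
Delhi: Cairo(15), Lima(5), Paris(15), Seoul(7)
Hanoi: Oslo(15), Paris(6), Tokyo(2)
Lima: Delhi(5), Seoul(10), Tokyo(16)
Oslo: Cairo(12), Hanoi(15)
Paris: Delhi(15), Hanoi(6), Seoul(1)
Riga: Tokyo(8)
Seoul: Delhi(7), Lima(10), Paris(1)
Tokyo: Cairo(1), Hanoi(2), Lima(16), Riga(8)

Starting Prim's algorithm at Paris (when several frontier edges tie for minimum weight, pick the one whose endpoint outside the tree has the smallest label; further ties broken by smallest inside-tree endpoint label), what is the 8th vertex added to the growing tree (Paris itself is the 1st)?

Riga

Grow the tree from Paris using Prim:
Step 1: cheapest edge leaving the tree is Paris-Seoul (1); add Seoul.
Step 2: cheapest edge leaving the tree is Hanoi-Paris (6); add Hanoi.
Step 3: cheapest edge leaving the tree is Hanoi-Tokyo (2); add Tokyo.
Step 4: cheapest edge leaving the tree is Cairo-Tokyo (1); add Cairo.
Step 5: cheapest edge leaving the tree is Delhi-Seoul (7); add Delhi.
Step 6: cheapest edge leaving the tree is Delhi-Lima (5); add Lima.
Step 7: cheapest edge leaving the tree is Riga-Tokyo (8); add Riga.
Step 8: cheapest edge leaving the tree is Cairo-Oslo (12); add Oslo.
Vertex order: Paris, Seoul, Hanoi, Tokyo, Cairo, Delhi, Lima, Riga, Oslo. The 8th vertex is Riga.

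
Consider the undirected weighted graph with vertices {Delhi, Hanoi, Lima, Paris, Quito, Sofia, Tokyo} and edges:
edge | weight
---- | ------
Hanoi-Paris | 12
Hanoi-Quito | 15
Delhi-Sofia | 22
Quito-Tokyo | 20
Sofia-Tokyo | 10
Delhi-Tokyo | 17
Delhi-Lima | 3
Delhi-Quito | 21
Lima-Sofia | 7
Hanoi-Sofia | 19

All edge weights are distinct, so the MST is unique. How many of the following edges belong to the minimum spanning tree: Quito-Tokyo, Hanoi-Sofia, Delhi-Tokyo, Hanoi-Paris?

2

Kruskal: consider edges lightest-first.
Delhi-Lima (3): add — endpoints in different components.
Lima-Sofia (7): add — endpoints in different components.
Sofia-Tokyo (10): add — endpoints in different components.
Hanoi-Paris (12): add — endpoints in different components.
Hanoi-Quito (15): add — endpoints in different components.
Delhi-Tokyo (17): skip — Tokyo and Delhi already connected.
Hanoi-Sofia (19): add — endpoints in different components.
MST edge set: {Delhi-Lima, Lima-Sofia, Sofia-Tokyo, Hanoi-Paris, Hanoi-Quito, Hanoi-Sofia}.
Of the listed edges, {Hanoi-Sofia, Hanoi-Paris} are in the MST → 2.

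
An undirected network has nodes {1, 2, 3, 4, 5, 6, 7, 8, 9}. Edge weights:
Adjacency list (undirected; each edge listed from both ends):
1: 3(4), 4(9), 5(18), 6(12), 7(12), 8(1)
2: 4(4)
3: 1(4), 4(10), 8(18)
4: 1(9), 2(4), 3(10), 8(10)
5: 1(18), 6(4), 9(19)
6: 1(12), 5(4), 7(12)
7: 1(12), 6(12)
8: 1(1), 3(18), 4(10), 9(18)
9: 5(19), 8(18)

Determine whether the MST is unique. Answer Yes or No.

Sort edges by weight, then run Kruskal:
1—8 (1): add — endpoints in different components.
1—3 (4): add — endpoints in different components.
2—4 (4): add — endpoints in different components.
5—6 (4): add — endpoints in different components.
1—4 (9): add — endpoints in different components.
3—4 (10): skip — 3 and 4 already connected.
4—8 (10): skip — 4 and 8 already connected.
1—6 (12): add — endpoints in different components.
1—7 (12): add — endpoints in different components.
6—7 (12): skip — 6 and 7 already connected.
1—5 (18): skip — 1 and 5 already connected.
3—8 (18): skip — 3 and 8 already connected.
8—9 (18): add — endpoints in different components.
Non-tree edge 6—7 has weight 12, equal to the heaviest edge on its tree cycle — swapping gives another MST of the same weight. Not unique.

No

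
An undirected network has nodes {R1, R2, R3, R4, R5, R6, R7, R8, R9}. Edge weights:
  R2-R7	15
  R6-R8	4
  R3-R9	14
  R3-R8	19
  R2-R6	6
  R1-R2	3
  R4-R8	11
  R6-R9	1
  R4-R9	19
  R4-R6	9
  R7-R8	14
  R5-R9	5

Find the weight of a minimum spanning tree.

56

Prim, starting at R6.
Step 1: cheapest edge leaving the tree is R6-R9 (1); add R9.
Step 2: cheapest edge leaving the tree is R6-R8 (4); add R8.
Step 3: cheapest edge leaving the tree is R5-R9 (5); add R5.
Step 4: cheapest edge leaving the tree is R2-R6 (6); add R2.
Step 5: cheapest edge leaving the tree is R1-R2 (3); add R1.
Step 6: cheapest edge leaving the tree is R4-R6 (9); add R4.
Step 7: cheapest edge leaving the tree is R3-R9 (14); add R3.
Step 8: cheapest edge leaving the tree is R7-R8 (14); add R7.
MST edges: R6-R9, R6-R8, R5-R9, R2-R6, R1-R2, R4-R6, R3-R9, R7-R8; total weight 1+4+5+6+3+9+14+14 = 56.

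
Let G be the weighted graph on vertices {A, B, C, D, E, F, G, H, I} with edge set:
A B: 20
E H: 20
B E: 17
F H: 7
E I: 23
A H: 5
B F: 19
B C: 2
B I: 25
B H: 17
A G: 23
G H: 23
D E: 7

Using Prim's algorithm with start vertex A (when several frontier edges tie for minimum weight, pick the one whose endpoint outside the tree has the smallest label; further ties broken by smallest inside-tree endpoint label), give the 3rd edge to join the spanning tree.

Grow the tree from A using Prim:
Step 1: cheapest edge leaving the tree is A H (5); add H.
Step 2: cheapest edge leaving the tree is F H (7); add F.
Step 3: cheapest edge leaving the tree is B H (17); add B.
Step 4: cheapest edge leaving the tree is B C (2); add C.
Step 5: cheapest edge leaving the tree is B E (17); add E.
Step 6: cheapest edge leaving the tree is D E (7); add D.
Step 7: cheapest edge leaving the tree is A G (23); add G.
Step 8: cheapest edge leaving the tree is E I (23); add I.
The 3rd edge added is B H.

B-H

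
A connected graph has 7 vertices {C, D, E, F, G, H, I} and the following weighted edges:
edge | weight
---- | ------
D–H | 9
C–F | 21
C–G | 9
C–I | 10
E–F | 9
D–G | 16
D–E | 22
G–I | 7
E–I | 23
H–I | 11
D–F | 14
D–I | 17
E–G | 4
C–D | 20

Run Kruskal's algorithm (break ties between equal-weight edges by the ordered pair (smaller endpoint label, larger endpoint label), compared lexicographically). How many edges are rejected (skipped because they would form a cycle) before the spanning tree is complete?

Kruskal's algorithm — process edges by increasing weight (ties by edge label):
E–G (4): add — endpoints in different components.
G–I (7): add — endpoints in different components.
C–G (9): add — endpoints in different components.
D–H (9): add — endpoints in different components.
E–F (9): add — endpoints in different components.
C–I (10): skip — C and I already connected.
H–I (11): add — endpoints in different components.
Edges rejected before the tree was complete: 1.

1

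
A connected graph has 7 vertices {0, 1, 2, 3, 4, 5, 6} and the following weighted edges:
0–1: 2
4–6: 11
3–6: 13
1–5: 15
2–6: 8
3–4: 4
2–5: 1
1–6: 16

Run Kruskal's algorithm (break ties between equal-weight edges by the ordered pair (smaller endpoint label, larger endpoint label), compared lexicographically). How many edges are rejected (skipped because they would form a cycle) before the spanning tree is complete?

Kruskal's algorithm — process edges by increasing weight (ties by edge label):
2–5 (1): add. Components now {0} {1} {2,5} {3} {4} {6}
0–1 (2): add. Components now {0,1} {2,5} {3} {4} {6}
3–4 (4): add. Components now {0,1} {2,5} {3,4} {6}
2–6 (8): add. Components now {0,1} {2,5,6} {3,4}
4–6 (11): add. Components now {0,1} {2,3,4,5,6}
3–6 (13): skip — 3 and 6 already connected.
1–5 (15): add. Components now {0,1,2,3,4,5,6}
Edges rejected before the tree was complete: 1.

1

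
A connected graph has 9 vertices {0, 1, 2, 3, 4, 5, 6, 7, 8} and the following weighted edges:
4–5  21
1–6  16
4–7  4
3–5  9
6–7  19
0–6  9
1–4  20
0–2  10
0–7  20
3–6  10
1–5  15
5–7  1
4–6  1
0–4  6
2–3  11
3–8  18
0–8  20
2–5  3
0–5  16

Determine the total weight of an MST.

Grow the tree from 5 using Prim:
Step 1: cheapest edge leaving the tree is 5–7 (1); add 7.
Step 2: cheapest edge leaving the tree is 2–5 (3); add 2.
Step 3: cheapest edge leaving the tree is 4–7 (4); add 4.
Step 4: cheapest edge leaving the tree is 4–6 (1); add 6.
Step 5: cheapest edge leaving the tree is 0–4 (6); add 0.
Step 6: cheapest edge leaving the tree is 3–5 (9); add 3.
Step 7: cheapest edge leaving the tree is 1–5 (15); add 1.
Step 8: cheapest edge leaving the tree is 3–8 (18); add 8.
MST edges: 5–7, 2–5, 4–7, 4–6, 0–4, 3–5, 1–5, 3–8; total weight 1+3+4+1+6+9+15+18 = 57.

57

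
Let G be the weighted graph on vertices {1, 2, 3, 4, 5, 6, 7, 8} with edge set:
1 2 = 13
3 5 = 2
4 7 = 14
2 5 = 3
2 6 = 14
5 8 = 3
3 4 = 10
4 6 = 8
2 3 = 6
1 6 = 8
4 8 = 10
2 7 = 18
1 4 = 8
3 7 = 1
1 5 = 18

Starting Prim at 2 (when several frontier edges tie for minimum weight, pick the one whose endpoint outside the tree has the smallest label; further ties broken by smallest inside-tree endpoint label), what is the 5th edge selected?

Prim, starting at 2.
Step 1: cheapest edge leaving the tree is 2 5 (3); add 5.
Step 2: cheapest edge leaving the tree is 3 5 (2); add 3.
Step 3: cheapest edge leaving the tree is 3 7 (1); add 7.
Step 4: cheapest edge leaving the tree is 5 8 (3); add 8.
Step 5: cheapest edge leaving the tree is 3 4 (10); add 4.
Step 6: cheapest edge leaving the tree is 1 4 (8); add 1.
Step 7: cheapest edge leaving the tree is 1 6 (8); add 6.
The 5th edge added is 3 4.

3-4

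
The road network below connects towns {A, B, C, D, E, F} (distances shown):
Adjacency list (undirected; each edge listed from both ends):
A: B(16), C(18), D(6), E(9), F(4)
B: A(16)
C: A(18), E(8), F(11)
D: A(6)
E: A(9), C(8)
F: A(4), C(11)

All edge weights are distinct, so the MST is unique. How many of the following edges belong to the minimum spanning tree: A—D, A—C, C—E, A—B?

3

Kruskal's algorithm — process edges by increasing weight (ties by edge label):
A—F (4): add — endpoints in different components.
A—D (6): add — endpoints in different components.
C—E (8): add — endpoints in different components.
A—E (9): add — endpoints in different components.
C—F (11): skip — C and F already connected.
A—B (16): add — endpoints in different components.
MST edge set: {A—F, A—D, C—E, A—E, A—B}.
Of the listed edges, {A—D, C—E, A—B} are in the MST → 3.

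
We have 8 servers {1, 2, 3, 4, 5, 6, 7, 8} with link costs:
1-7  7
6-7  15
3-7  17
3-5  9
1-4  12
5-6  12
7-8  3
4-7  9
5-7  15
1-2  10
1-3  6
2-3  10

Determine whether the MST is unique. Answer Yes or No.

No

Kruskal: consider edges lightest-first.
7-8 (3): add — endpoints in different components.
1-3 (6): add — endpoints in different components.
1-7 (7): add — endpoints in different components.
3-5 (9): add — endpoints in different components.
4-7 (9): add — endpoints in different components.
1-2 (10): add — endpoints in different components.
2-3 (10): skip — 2 and 3 already connected.
1-4 (12): skip — 1 and 4 already connected.
5-6 (12): add — endpoints in different components.
Non-tree edge 2-3 has weight 10, equal to the heaviest edge on its tree cycle — swapping gives another MST of the same weight. Not unique.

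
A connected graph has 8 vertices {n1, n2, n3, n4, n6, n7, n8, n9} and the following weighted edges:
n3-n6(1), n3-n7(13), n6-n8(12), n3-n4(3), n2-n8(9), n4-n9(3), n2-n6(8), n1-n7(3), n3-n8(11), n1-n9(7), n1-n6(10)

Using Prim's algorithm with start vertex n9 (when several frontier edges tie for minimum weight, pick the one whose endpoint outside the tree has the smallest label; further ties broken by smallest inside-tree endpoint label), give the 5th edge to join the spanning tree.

Grow the tree from n9 using Prim:
Step 1: cheapest edge leaving the tree is n4-n9 (3); add n4.
Step 2: cheapest edge leaving the tree is n3-n4 (3); add n3.
Step 3: cheapest edge leaving the tree is n3-n6 (1); add n6.
Step 4: cheapest edge leaving the tree is n1-n9 (7); add n1.
Step 5: cheapest edge leaving the tree is n1-n7 (3); add n7.
Step 6: cheapest edge leaving the tree is n2-n6 (8); add n2.
Step 7: cheapest edge leaving the tree is n2-n8 (9); add n8.
The 5th edge added is n1-n7.

n1-n7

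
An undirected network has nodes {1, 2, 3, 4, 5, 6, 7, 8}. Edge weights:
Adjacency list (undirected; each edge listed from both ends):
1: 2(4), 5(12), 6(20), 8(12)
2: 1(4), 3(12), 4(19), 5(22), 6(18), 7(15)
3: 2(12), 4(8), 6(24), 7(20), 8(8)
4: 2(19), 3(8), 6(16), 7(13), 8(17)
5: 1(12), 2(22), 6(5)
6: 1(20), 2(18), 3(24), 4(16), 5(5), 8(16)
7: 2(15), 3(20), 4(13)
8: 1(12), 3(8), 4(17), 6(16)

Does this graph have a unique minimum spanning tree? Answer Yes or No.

No

Kruskal's algorithm — process edges by increasing weight (ties by edge label):
1—2 (4): add — endpoints in different components.
5—6 (5): add — endpoints in different components.
3—4 (8): add — endpoints in different components.
3—8 (8): add — endpoints in different components.
1—5 (12): add — endpoints in different components.
1—8 (12): add — endpoints in different components.
2—3 (12): skip — 2 and 3 already connected.
4—7 (13): add — endpoints in different components.
Non-tree edge 2—3 has weight 12, equal to the heaviest edge on its tree cycle — swapping gives another MST of the same weight. Not unique.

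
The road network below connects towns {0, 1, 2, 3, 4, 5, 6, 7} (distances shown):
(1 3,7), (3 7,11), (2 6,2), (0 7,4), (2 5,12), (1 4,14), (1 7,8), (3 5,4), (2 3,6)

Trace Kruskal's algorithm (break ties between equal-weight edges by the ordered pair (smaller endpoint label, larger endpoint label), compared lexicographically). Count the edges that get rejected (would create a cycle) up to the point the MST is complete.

2

Kruskal: consider edges lightest-first.
2 6 (2): add — endpoints in different components.
0 7 (4): add — endpoints in different components.
3 5 (4): add — endpoints in different components.
2 3 (6): add — endpoints in different components.
1 3 (7): add — endpoints in different components.
1 7 (8): add — endpoints in different components.
3 7 (11): skip — 3 and 7 already connected.
2 5 (12): skip — 2 and 5 already connected.
1 4 (14): add — endpoints in different components.
Edges rejected before the tree was complete: 2.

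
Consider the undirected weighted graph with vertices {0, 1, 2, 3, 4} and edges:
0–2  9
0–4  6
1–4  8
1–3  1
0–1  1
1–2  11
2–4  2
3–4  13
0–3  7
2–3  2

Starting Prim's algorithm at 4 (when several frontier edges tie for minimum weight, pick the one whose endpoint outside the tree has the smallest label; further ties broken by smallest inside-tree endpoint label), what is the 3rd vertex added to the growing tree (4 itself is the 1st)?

3

Prim, starting at 4.
Step 1: cheapest edge leaving the tree is 2–4 (2); add 2.
Step 2: cheapest edge leaving the tree is 2–3 (2); add 3.
Step 3: cheapest edge leaving the tree is 1–3 (1); add 1.
Step 4: cheapest edge leaving the tree is 0–1 (1); add 0.
Vertex order: 4, 2, 3, 1, 0. The 3rd vertex is 3.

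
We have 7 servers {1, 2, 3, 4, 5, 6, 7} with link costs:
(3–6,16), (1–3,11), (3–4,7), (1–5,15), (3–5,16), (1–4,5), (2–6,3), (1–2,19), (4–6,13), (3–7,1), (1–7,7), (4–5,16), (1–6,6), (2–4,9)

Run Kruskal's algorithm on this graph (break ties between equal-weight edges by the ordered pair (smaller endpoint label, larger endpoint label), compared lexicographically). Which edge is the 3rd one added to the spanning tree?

Kruskal's algorithm — process edges by increasing weight (ties by edge label):
3–7 (1): add — endpoints in different components.
2–6 (3): add — endpoints in different components.
1–4 (5): add — endpoints in different components.
1–6 (6): add — endpoints in different components.
1–7 (7): add — endpoints in different components.
3–4 (7): skip — 3 and 4 already connected.
2–4 (9): skip — 2 and 4 already connected.
1–3 (11): skip — 1 and 3 already connected.
4–6 (13): skip — 4 and 6 already connected.
1–5 (15): add — endpoints in different components.
The 3rd edge added is 1–4.

1-4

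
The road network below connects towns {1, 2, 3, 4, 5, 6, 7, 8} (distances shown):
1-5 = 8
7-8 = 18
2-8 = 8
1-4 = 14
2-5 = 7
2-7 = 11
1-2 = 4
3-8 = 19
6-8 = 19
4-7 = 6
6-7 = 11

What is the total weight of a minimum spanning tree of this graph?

Kruskal's algorithm — process edges by increasing weight (ties by edge label):
1-2 (4): add — endpoints in different components.
4-7 (6): add — endpoints in different components.
2-5 (7): add — endpoints in different components.
1-5 (8): skip — 1 and 5 already connected.
2-8 (8): add — endpoints in different components.
2-7 (11): add — endpoints in different components.
6-7 (11): add — endpoints in different components.
1-4 (14): skip — 1 and 4 already connected.
7-8 (18): skip — 7 and 8 already connected.
3-8 (19): add — endpoints in different components.
MST edges: 1-2, 4-7, 2-5, 2-8, 2-7, 6-7, 3-8; total weight 4+6+7+8+11+11+19 = 66.

66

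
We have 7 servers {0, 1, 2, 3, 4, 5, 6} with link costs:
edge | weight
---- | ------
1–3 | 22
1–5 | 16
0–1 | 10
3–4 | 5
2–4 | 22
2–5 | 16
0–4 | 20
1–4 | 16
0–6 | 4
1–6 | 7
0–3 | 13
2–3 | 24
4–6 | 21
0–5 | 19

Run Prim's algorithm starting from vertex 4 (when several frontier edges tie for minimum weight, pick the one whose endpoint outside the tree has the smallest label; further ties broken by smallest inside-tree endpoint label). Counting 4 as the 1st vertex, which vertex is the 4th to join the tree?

Prim, starting at 4.
Step 1: frontier [3–4 5, 1–4 16, 0–4 20, 4–6 21, 2–4 22] → take 3–4 (5); add 3.
Step 2: frontier [0–3 13, 1–3 22, 2–3 24, 1–4 16, 0–4 20, 4–6 21, 2–4 22] → take 0–3 (13); add 0.
Step 3: frontier [0–6 4, 0–1 10, 0–5 19, 1–3 22, 2–3 24, 1–4 16, 4–6 21, 2–4 22] → take 0–6 (4); add 6.
Step 4: frontier [0–1 10, 0–5 19, 1–3 22, 2–3 24, 1–4 16, 2–4 22, 1–6 7] → take 1–6 (7); add 1.
Step 5: frontier [0–5 19, 1–5 16, 2–3 24, 2–4 22] → take 1–5 (16); add 5.
Step 6: frontier [2–3 24, 2–4 22, 2–5 16] → take 2–5 (16); add 2.
Vertex order: 4, 3, 0, 6, 1, 5, 2. The 4th vertex is 6.

6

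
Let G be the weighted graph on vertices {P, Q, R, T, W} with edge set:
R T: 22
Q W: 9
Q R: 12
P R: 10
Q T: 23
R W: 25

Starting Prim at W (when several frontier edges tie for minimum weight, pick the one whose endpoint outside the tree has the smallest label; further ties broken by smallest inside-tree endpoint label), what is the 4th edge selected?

Prim, starting at W.
Step 1: cheapest edge leaving the tree is Q W (9); add Q.
Step 2: cheapest edge leaving the tree is Q R (12); add R.
Step 3: cheapest edge leaving the tree is P R (10); add P.
Step 4: cheapest edge leaving the tree is R T (22); add T.
The 4th edge added is R T.

R-T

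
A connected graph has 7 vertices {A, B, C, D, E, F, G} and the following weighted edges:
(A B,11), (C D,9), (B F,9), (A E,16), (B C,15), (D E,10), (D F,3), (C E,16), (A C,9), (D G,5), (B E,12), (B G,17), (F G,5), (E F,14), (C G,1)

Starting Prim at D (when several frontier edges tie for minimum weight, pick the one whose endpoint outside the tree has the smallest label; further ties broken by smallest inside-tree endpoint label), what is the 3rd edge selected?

Grow the tree from D using Prim:
Step 1: cheapest edge leaving the tree is D F (3); add F.
Step 2: cheapest edge leaving the tree is D G (5); add G.
Step 3: cheapest edge leaving the tree is C G (1); add C.
Step 4: cheapest edge leaving the tree is A C (9); add A.
Step 5: cheapest edge leaving the tree is B F (9); add B.
Step 6: cheapest edge leaving the tree is D E (10); add E.
The 3rd edge added is C G.

C-G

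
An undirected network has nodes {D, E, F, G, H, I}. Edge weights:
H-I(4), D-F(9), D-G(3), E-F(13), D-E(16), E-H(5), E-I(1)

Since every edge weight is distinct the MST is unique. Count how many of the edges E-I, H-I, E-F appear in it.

Kruskal's algorithm — process edges by increasing weight (ties by edge label):
E-I (1): add — endpoints in different components.
D-G (3): add — endpoints in different components.
H-I (4): add — endpoints in different components.
E-H (5): skip — E and H already connected.
D-F (9): add — endpoints in different components.
E-F (13): add — endpoints in different components.
MST edge set: {E-I, D-G, H-I, D-F, E-F}.
Of the listed edges, {E-I, H-I, E-F} are in the MST → 3.

3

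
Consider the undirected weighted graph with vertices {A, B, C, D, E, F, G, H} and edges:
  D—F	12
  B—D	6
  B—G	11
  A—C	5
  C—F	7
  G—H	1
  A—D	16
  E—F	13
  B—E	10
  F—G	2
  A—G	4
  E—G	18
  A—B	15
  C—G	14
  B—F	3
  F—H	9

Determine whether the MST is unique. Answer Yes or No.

Yes

Sort edges by weight, then run Kruskal:
G—H (1): add — endpoints in different components.
F—G (2): add — endpoints in different components.
B—F (3): add — endpoints in different components.
A—G (4): add — endpoints in different components.
A—C (5): add — endpoints in different components.
B—D (6): add — endpoints in different components.
C—F (7): skip — C and F already connected.
F—H (9): skip — F and H already connected.
B—E (10): add — endpoints in different components.
Every non-tree edge has weight strictly greater than the heaviest edge on the tree path between its endpoints, so the MST is unique.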